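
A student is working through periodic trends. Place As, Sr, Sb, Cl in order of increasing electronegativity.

Sr, Sb, As, Cl

Cl is in period 3, group 17; As is in period 4, group 15; Sr is in period 5, group 2; Sb is in period 5, group 15.
Smaller atoms with higher effective nuclear charge are more electronegative.
Here both period and group differ, so the two effects have to be weighed against each other.
Sb > Sr: both are in period 5; the period trend gives Sb the larger value.
As > Sb: As sits above Sb in group 15, so the down-group effect alone puts As higher.
Cl > As: relative to As, both the across-period and down-group shifts push Cl's electronegativity up.
Approximate values (Pauling): Cl 3.16, As 2.18, Sr 0.95, Sb 2.05.
So from lowest to highest: Sr < Sb < As < Cl.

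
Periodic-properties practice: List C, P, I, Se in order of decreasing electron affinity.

C is in period 2, group 14; P is in period 3, group 15; Se is in period 4, group 16; I is in period 5, group 17.
Adding an electron releases more energy for atoms nearer the top right (short of the noble gases).
These sit on a diagonal, where the across-period and down-group effects partly cancel.
C > P: period and group pull opposite ways; the down-group shift dominates (122 vs 72 kJ/mol).
Se > C: period and group pull opposite ways; the across-period shift dominates (195 vs 122 kJ/mol).
I > Se: the two effects oppose for this pair; the across-period effect wins (295 vs 195 kJ/mol).
Tabulated electron affinity (kJ/mol): C 122, P 72, Se 195, I 295.
So from highest to lowest: I > Se > C > P.

I > Se > C > P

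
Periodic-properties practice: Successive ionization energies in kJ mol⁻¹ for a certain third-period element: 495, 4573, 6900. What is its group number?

Look for the largest jump between consecutive ionization energies: IE2/IE1 ≈ 9.2, far larger than any earlier ratio.
That jump marks the point where a core electron is being removed. So the atom has 1 valence electron.
A main-group element with 1 valence electron is in group 1.

Group 1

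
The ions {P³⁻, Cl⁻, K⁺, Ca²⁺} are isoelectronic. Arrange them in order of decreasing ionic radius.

P³⁻ > Cl⁻ > K⁺ > Ca²⁺

All of these have 18 electrons, so size is governed by nuclear charge alone: the more protons, the stronger the pull on the same electron cloud, and the smaller the ion.
Nuclear charges: Ca²⁺ (Z=20), K⁺ (Z=19), Cl⁻ (Z=17), P³⁻ (Z=15).
Largest to smallest: P³⁻ > Cl⁻ > K⁺ > Ca²⁺.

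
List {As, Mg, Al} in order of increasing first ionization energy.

Al < Mg < As

Mg is in period 3, group 2; Al is in period 3, group 13; As is in period 4, group 15.
Removing the outermost electron gets harder across a period and easier down a group.
Here both period and group differ, so the two effects have to be weighed against each other.
Mg > Al: this pair runs against the simple trend — see the exception note.
As > Mg: the two effects oppose for this pair; the across-period effect wins (947 vs 738 kJ/mol).
Note the exception: Mg has a higher first ionization energy than Al, contrary to the simple trend — Al's single 3p electron is easier to remove than one from Mg's filled 3s².
For reference (kJ/mol): Mg 738, Al 578, As 947.
So from lowest to highest: Al < Mg < As.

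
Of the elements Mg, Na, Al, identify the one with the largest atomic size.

Na is in period 3, group 1; Mg is in period 3, group 2; Al is in period 3, group 13.
Moving right in a period, electrons are added to the same shell under a stronger nuclear pull, so atoms get smaller; moving down, a new shell is opened and atoms get larger.
All lie in period 3, so atomic radius increases right to left.
The largest atomic size among these belongs to Na.

Na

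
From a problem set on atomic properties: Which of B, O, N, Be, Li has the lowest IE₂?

Be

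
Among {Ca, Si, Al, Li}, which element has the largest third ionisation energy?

Consider each +2 ion: Ca²⁺ is the bare [Ar] core; Si²⁺ still has 2 valence electrons; Al²⁺ still has 1 valence electron; Li²⁺ is already 1 electron into the core.
Pulling an electron out of a noble-gas core costs far more than removing a remaining valence electron, so Ca and Li sit at the high end of IE_3.
Valence configurations: Si²⁺ [Ne]3s², Al²⁺ [Ne]3s¹.
The numbers (kJ/mol): Ca 4912, Si 3232, Al 2745, Li 11815.
Overall IE_3 order: Al < Si < Ca < Li.

Li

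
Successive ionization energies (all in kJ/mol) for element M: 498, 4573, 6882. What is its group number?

Look for the largest jump between consecutive ionization energies: IE2/IE1 ≈ 9.2, far larger than any earlier ratio.
That jump marks the point where a core electron is being removed. So the atom has 1 valence electron.
A main-group element with 1 valence electron is in group 1.

Group 1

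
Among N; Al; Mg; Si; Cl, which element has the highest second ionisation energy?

Consider each +1 ion: N⁺ still has 4 valence electrons; Al⁺ still has 2 valence electrons; Mg⁺ still has 1 valence electron; Si⁺ still has 3 valence electrons; Cl⁺ still has 6 valence electrons.
All are still removing valence electrons, so compare the +1 ions as you would atoms: IE_2 generally rises across a period (higher Z_eff) and falls down a group (larger shell), subject to the usual subshell exceptions.
Valence configurations: N⁺ [He]2s²2p², Al⁺ [Ne]3s², Mg⁺ [Ne]3s¹, Si⁺ [Ne]3s²3p¹, Cl⁺ [Ne]3s²3p⁴.
Si⁺ loses a lone 3p electron whereas Al⁺ must break into a filled 3s² pair, so IE_2(Al) > IE_2(Si) even though Si has the higher nuclear charge.
Tabulated IE_2 (kJ/mol): N 2856, Al 1817, Mg 1451, Si 1577, Cl 2298.
Overall IE_2 order: Mg < Si < Al < Cl < N.

N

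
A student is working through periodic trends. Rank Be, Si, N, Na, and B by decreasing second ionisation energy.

After 1 electron has been removed, what remains? Be⁺ still has 1 valence electron; Si⁺ still has 3 valence electrons; N⁺ still has 4 valence electrons; Na⁺ is the bare [Ne] core; B⁺ still has 2 valence electrons.
Core electrons are held far more tightly than valence electrons, so Na tops the IE_2 order.
Valence configurations: Be⁺ [He]2s¹, Si⁺ [Ne]3s²3p¹, N⁺ [He]2s²2p², B⁺ [He]2s².
Approximate IE_2 values (kJ/mol): Be 1757, Si 1577, N 2856, Na 4562, B 2427.
Overall IE_2 order: Si < Be < B < N < Na.

Na, N, B, Be, Si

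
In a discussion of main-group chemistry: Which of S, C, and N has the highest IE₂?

After 1 electron has been removed, what remains? S⁺ still has 5 valence electrons; C⁺ still has 3 valence electrons; N⁺ still has 4 valence electrons.
All are still removing valence electrons, so compare the +1 ions as you would atoms: IE_2 generally rises across a period (higher Z_eff) and falls down a group (larger shell), subject to the usual subshell exceptions.
Valence configurations: S⁺ [Ne]3s²3p³, C⁺ [He]2s²2p¹, N⁺ [He]2s²2p².
The numbers (kJ/mol): S 2252, C 2353, N 2856.
Overall IE_2 order: S < C < N.

N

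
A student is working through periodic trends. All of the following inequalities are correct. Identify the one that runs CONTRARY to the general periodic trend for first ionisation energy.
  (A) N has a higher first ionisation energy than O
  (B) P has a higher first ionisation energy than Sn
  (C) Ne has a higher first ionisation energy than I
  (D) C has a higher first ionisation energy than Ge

(A)

The general trend: first ionisation energy increases across a period and decreases down a group.
(A) N (period 2, group 15) vs O (period 2, group 16): the stated order contradicts the simple trend.
(B) P (period 3, group 15) vs Sn (period 5, group 14): the stated order agrees with the simple trend.
(C) Ne (period 2, group 18) vs I (period 5, group 17): the stated order agrees with the simple trend.
(D) C (period 2, group 14) vs Ge (period 4, group 14): the stated order agrees with the simple trend.
The exception is (A): pairing an electron in O's 2p⁴ costs repulsion energy, so O ionizes more easily than half-filled N (2p³).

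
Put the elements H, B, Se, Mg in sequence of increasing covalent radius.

H, B, Se, Mg

H is in period 1, group 1; B is in period 2, group 13; Mg is in period 3, group 2; Se is in period 4, group 16.
Moving right in a period, electrons are added to the same shell under a stronger nuclear pull, so atoms get smaller; moving down, a new shell is opened and atoms get larger.
Neither a single period nor a single group — weigh both effects.
B > H: period and group pull opposite ways; the down-group shift dominates (85 vs 32 pm).
Se > B: period and group pull opposite ways; the down-group shift dominates (116 vs 85 pm).
Mg > Se: the two effects oppose for this pair; the across-period effect wins (139 vs 116 pm).
Approximate values (pm): H 32, B 85, Mg 139, Se 116.
So from smallest to largest: H < B < Se < Mg.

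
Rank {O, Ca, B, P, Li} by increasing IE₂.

Ca < P < B < O < Li

The second ionization energy removes an electron from the +1 ion. For each element: O⁺ still has 5 valence electrons; Ca⁺ still has 1 valence electron; B⁺ still has 2 valence electrons; P⁺ still has 4 valence electrons; Li⁺ is the bare [He] core.
Core electrons are held far more tightly than valence electrons, so Li tops the IE_2 order.
Valence configurations: O⁺ [He]2s²2p³, Ca⁺ [Ar]4s¹, B⁺ [He]2s², P⁺ [Ne]3s²3p².
Approximate IE_2 values (kJ/mol): O 3388, Ca 1145, B 2427, P 1907, Li 7298.
Overall IE_2 order: Ca < P < B < O < Li.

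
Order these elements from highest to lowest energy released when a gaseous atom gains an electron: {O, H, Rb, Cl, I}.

H is in period 1, group 1; O is in period 2, group 16; Cl is in period 3, group 17; Rb is in period 5, group 1; I is in period 5, group 17.
Atoms with high Z_eff and room in the valence shell (especially the halogens) have the most exothermic electron affinities.
Neither a single period nor a single group — weigh both effects.
H > Rb: they share group 1; the group trend gives H the larger value.
O > H: period and group pull opposite ways; the across-period shift dominates (141 vs 73 kJ/mol).
I > O: period and group pull opposite ways; the across-period shift dominates (295 vs 141 kJ/mol).
Cl > I: Cl sits above I in group 17, so the down-group effect alone puts Cl higher.
For reference (kJ/mol): H 73, O 141, Cl 349, Rb 47, I 295.
So from highest to lowest: Cl > I > O > H > Rb.

Cl, I, O, H, Rb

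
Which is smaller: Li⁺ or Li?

Forming Li⁺ removes 1 electron from Li. Fewer electrons for the same nuclear charge means less shielding and a higher Z_eff on the remaining electrons, and for main-group metals the entire outer shell is lost.
A cation is smaller than its parent atom: Li⁺ < Li.

Li⁺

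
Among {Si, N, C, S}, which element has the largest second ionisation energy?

N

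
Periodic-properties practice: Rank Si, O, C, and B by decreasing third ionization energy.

O > C > B > Si

Consider each +2 ion: Si²⁺ still has 2 valence electrons; O²⁺ still has 4 valence electrons; C²⁺ still has 2 valence electrons; B²⁺ still has 1 valence electron.
All are still removing valence electrons, so compare the +2 ions as you would atoms: IE_3 generally rises across a period (higher Z_eff) and falls down a group (larger shell), subject to the usual subshell exceptions.
Valence configurations: Si²⁺ [Ne]3s², O²⁺ [He]2s²2p², C²⁺ [He]2s², B²⁺ [He]2s¹.
The numbers (kJ/mol): Si 3232, O 5300, C 4620, B 3660.
Putting it together, IE_3: Si < B < C < O.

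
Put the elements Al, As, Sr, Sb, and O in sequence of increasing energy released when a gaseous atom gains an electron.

O is in period 2, group 16; Al is in period 3, group 13; As is in period 4, group 15; Sr is in period 5, group 2; Sb is in period 5, group 15.
EA tends to increase across a period and decrease down a group, though the pattern is less regular than for IE or radius.
Here both period and group differ, so the two effects have to be weighed against each other.
Al > Sr: both effects reinforce here, so Al is clearly the higher of the two.
As > Al: the two effects oppose for this pair; the across-period effect wins (78 vs 42 kJ/mol).
Sb > As: this pair runs against the simple trend — see the exception note.
O > Sb: relative to Sb, both the across-period and down-group shifts push O's electron affinity up.
Note the exception: Sb has a higher electron affinity than As, contrary to the simple trend — both are half-filled np³, but the pairing/repulsion penalty for the added electron shrinks as the p orbitals become larger and more diffuse down the group, and for Sb that outweighs the weaker nuclear attraction.
For reference (kJ/mol): O 141, Al 42, As 78, Sr 5, Sb 103.
So from lowest to highest: Sr < Al < As < Sb < O.

Sr, Al, As, Sb, O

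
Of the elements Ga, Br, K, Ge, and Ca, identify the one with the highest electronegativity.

Br

K is in period 4, group 1; Ca is in period 4, group 2; Ga is in period 4, group 13; Ge is in period 4, group 14; Br is in period 4, group 17.
Atoms toward the upper right of the periodic table pull bonding electrons most strongly.
All lie in period 4, so electronegativity increases left to right.
The highest electronegativity among these belongs to Br.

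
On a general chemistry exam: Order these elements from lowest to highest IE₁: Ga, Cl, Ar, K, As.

K < Ga < As < Cl < Ar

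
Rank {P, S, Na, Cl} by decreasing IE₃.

The third ionization energy removes an electron from the +2 ion. For each element: P²⁺ still has 3 valence electrons; S²⁺ still has 4 valence electrons; Na²⁺ is already 1 electron into the core; Cl²⁺ still has 5 valence electrons.
Pulling an electron out of a noble-gas core costs far more than removing a remaining valence electron, so Na sits at the high end of IE_3.
Valence configurations: P²⁺ [Ne]3s²3p¹, S²⁺ [Ne]3s²3p², Cl²⁺ [Ne]3s²3p³.
The numbers (kJ/mol): P 2914, S 3357, Na 6910, Cl 3822.
So the third ionization energies run P < S < Cl < Na.

Na > Cl > S > P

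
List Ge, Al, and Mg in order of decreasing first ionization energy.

Ge > Mg > Al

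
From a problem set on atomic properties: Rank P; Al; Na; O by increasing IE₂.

Al < P < O < Na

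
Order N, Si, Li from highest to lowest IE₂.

Li > N > Si

After 1 electron has been removed, what remains? N⁺ still has 4 valence electrons; Si⁺ still has 3 valence electrons; Li⁺ is the bare [He] core.
Core electrons are held far more tightly than valence electrons, so Li tops the IE_2 order.
Valence configurations: N⁺ [He]2s²2p², Si⁺ [Ne]3s²3p¹.
Tabulated IE_2 (kJ/mol): N 2856, Si 1577, Li 7298.
So the second ionization energies run Si < N < Li.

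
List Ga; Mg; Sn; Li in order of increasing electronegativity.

Li is in period 2, group 1; Mg is in period 3, group 2; Ga is in period 4, group 13; Sn is in period 5, group 14.
Atoms toward the upper right of the periodic table pull bonding electrons most strongly.
These sit on a diagonal, where the across-period and down-group effects partly cancel.
Mg > Li: period and group pull opposite ways; the across-period shift dominates (1.31 vs 0.98).
Ga > Mg: the two effects oppose for this pair; the across-period effect wins (1.81 vs 1.31).
Sn > Ga: period and group pull opposite ways; the across-period shift dominates (1.96 vs 1.81).
For reference (Pauling): Li 0.98, Mg 1.31, Ga 1.81, Sn 1.96.
So from lowest to highest: Li < Mg < Ga < Sn.

Li < Mg < Ga < Sn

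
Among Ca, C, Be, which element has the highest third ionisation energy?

Consider each +2 ion: Ca²⁺ is the bare [Ar] core; C²⁺ still has 2 valence electrons; Be²⁺ is the bare [He] core.
Pulling an electron out of a noble-gas core costs far more than removing a remaining valence electron, so Ca and Be sit at the high end of IE_3.
Approximate IE_3 values (kJ/mol): Ca 4912, C 4620, Be 14849.
Putting it together, IE_3: C < Ca < Be.

Be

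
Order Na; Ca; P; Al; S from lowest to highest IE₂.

IE_2 is the cost of taking one more electron from the +1 cation: Na⁺ is the bare [Ne] core; Ca⁺ still has 1 valence electron; P⁺ still has 4 valence electrons; Al⁺ still has 2 valence electrons; S⁺ still has 5 valence electrons.
Core electrons are held far more tightly than valence electrons, so Na tops the IE_2 order.
Valence configurations: Ca⁺ [Ar]4s¹, P⁺ [Ne]3s²3p², Al⁺ [Ne]3s², S⁺ [Ne]3s²3p³.
The numbers (kJ/mol): Na 4562, Ca 1145, P 1907, Al 1817, S 2252.
Overall IE_2 order: Ca < Al < P < S < Na.

Ca < Al < P < S < Na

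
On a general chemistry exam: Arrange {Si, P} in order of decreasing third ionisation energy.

The third ionization energy removes an electron from the +2 ion. For each element: Si²⁺ still has 2 valence electrons; P²⁺ still has 3 valence electrons.
All are still removing valence electrons, so compare the +2 ions as you would atoms: IE_3 generally rises across a period (higher Z_eff) and falls down a group (larger shell), subject to the usual subshell exceptions.
Valence configurations: Si²⁺ [Ne]3s², P²⁺ [Ne]3s²3p¹.
P²⁺ loses a lone 3p electron whereas Si²⁺ must break into a filled 3s² pair, so IE_3(Si) > IE_3(P) even though P has the higher nuclear charge.
The numbers (kJ/mol): Si 3232, P 2914.
Hence IE_3: P < Si.

Si > P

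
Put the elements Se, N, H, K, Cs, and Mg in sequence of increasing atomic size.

H is in period 1, group 1; N is in period 2, group 15; Mg is in period 3, group 2; K is in period 4, group 1; Se is in period 4, group 16; Cs is in period 6, group 1.
Moving right in a period, electrons are added to the same shell under a stronger nuclear pull, so atoms get smaller; moving down, a new shell is opened and atoms get larger.
Neither a single period nor a single group — weigh both effects.
N > H: the two effects oppose for this pair; the down-group effect wins (71 vs 32 pm).
Se > N: the two effects oppose for this pair; the down-group effect wins (116 vs 71 pm).
Mg > Se: the two effects oppose for this pair; the across-period effect wins (139 vs 116 pm).
K > Mg: both effects reinforce here, so K is clearly the larger of the two.
Cs > K: Cs sits below K in group 1, so the down-group effect alone puts Cs larger.
Tabulated atomic radius (pm): H 32, N 71, Mg 139, K 196, Se 116, Cs 232.
So from smallest to largest: H < N < Se < Mg < K < Cs.

H, N, Se, Mg, K, Cs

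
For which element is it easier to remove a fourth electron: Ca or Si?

The fourth ionization energy removes an electron from the +3 ion. For each element: Ca³⁺ is already 1 electron into the core; Si³⁺ still has 1 valence electron.
Breaking into a closed-shell core is much more expensive than removing a leftover valence electron — Ca has the largest IE_4 here.
Tabulated IE_4 (kJ/mol): Ca 6491, Si 4356.
So the fourth ionization energies run Si < Ca.

Si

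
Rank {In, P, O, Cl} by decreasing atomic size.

In, P, Cl, O

Atomic radius shrinks across a period as nuclear charge pulls the same shell inward, and grows down a group as new shells are added.
Here both period and group differ, so the two effects have to be weighed against each other.
Cl > O: the two effects oppose for this pair; the down-group effect wins (99 vs 63 pm).
P > Cl: both are in period 3; the period trend gives P the larger value.
In > P: both effects reinforce here, so In is clearly the larger of the two.
Approximate values (pm): O 63, P 111, Cl 99, In 142.
So from largest to smallest: In > P > Cl > O.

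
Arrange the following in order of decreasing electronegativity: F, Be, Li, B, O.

F > O > B > Be > Li

Li is in period 2, group 1; Be is in period 2, group 2; B is in period 2, group 13; O is in period 2, group 16; F is in period 2, group 17.
Smaller atoms with higher effective nuclear charge are more electronegative.
All lie in period 2, so electronegativity increases left to right.
So from highest to lowest: F > O > B > Be > Li.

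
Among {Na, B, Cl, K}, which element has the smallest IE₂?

The second ionization energy removes an electron from the +1 ion. For each element: Na⁺ is the bare [Ne] core; B⁺ still has 2 valence electrons; Cl⁺ still has 6 valence electrons; K⁺ is the bare [Ar] core.
Pulling an electron out of a noble-gas core costs far more than removing a remaining valence electron, so K and Na sit at the high end of IE_2.
Valence configurations: B⁺ [He]2s², Cl⁺ [Ne]3s²3p⁴.
Approximate IE_2 values (kJ/mol): Na 4562, B 2427, Cl 2298, K 3052.
Hence IE_2: Cl < B < K < Na.

Cl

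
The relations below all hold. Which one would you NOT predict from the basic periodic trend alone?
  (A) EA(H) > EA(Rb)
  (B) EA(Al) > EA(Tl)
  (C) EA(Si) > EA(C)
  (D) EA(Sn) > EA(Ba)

The general trend: electron affinity increases across a period and decreases down a group.
(A) H (period 1, group 1) vs Rb (period 5, group 1): the stated order agrees with the simple trend.
(B) Al (period 3, group 13) vs Tl (period 6, group 13): the stated order agrees with the simple trend.
(C) Si (period 3, group 14) vs C (period 2, group 14): the stated order contradicts the simple trend.
(D) Sn (period 5, group 14) vs Ba (period 6, group 2): the stated order agrees with the simple trend.
The exception is (C): Si's larger, more diffuse 3p orbitals accept an added electron slightly more readily than C's compact 2p.

(C)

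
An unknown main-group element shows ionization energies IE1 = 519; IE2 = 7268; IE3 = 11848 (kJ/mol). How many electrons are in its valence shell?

Look for the largest jump between consecutive ionization energies: IE2/IE1 ≈ 14.0, far larger than any earlier ratio.
That jump marks the point where a core electron is being removed. So the atom has 1 valence electron.

1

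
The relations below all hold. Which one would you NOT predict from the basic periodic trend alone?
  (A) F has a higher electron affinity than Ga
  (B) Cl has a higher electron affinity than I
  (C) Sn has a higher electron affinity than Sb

(C)

The general trend: electron affinity increases across a period and decreases down a group.
(A) F (period 2, group 17) vs Ga (period 4, group 13): the stated order agrees with the simple trend.
(B) Cl (period 3, group 17) vs I (period 5, group 17): the stated order agrees with the simple trend.
(C) Sn (period 5, group 14) vs Sb (period 5, group 15): the stated order contradicts the simple trend.
The exception is (C): adding an electron to Sb's half-filled 5p³ is unfavourable, so Sn has the more exothermic EA.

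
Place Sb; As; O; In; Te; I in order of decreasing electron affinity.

O is in period 2, group 16; As is in period 4, group 15; In is in period 5, group 13; Sb is in period 5, group 15; Te is in period 5, group 16; I is in period 5, group 17.
Electron affinity generally becomes more exothermic across a period toward the halogens and less exothermic down a group.
These span different periods and groups, so the two trends combine.
As > In: both effects reinforce here, so As is clearly the higher of the two.
Sb > As: this pair runs against the simple trend — see the exception note.
O > Sb: relative to Sb, both the across-period and down-group shifts push O's electron affinity up.
Te > O: this pair runs against the simple trend — see the exception note.
I > Te: I lies to the right of Te in period 5, so the across-period effect alone puts I higher.
Note the exception: Sb has a higher electron affinity than As, contrary to the simple trend — both are half-filled np³, but the pairing/repulsion penalty for the added electron shrinks as the p orbitals become larger and more diffuse down the group, and for Sb that outweighs the weaker nuclear attraction.
Note the exception: Te has a higher electron affinity than O, contrary to the simple trend — O's compact 2p subshell gives strong electron–electron repulsion on the added electron.
Tabulated electron affinity (kJ/mol): O 141, As 78, In 29, Sb 103, Te 190, I 295.
So from highest to lowest: I > Te > O > Sb > As > In.

I > Te > O > Sb > As > In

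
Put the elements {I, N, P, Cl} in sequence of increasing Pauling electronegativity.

Electronegativity increases across a period and decreases down a group, tracking effective nuclear charge and atomic size.
These span different periods and groups, so the two trends combine.
I > P: period and group pull opposite ways; the across-period shift dominates (2.66 vs 2.19).
N > I: period and group pull opposite ways; the down-group shift dominates (3.04 vs 2.66).
Cl > N: the two effects oppose for this pair; the across-period effect wins (3.16 vs 3.04).
Tabulated electronegativity (Pauling): N 3.04, P 2.19, Cl 3.16, I 2.66.
So from lowest to highest: P < I < N < Cl.

P < I < N < Cl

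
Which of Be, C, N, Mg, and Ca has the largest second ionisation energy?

The second ionization energy removes an electron from the +1 ion. For each element: Be⁺ still has 1 valence electron; C⁺ still has 3 valence electrons; N⁺ still has 4 valence electrons; Mg⁺ still has 1 valence electron; Ca⁺ still has 1 valence electron.
All are still removing valence electrons, so compare the +1 ions as you would atoms: IE_2 generally rises across a period (higher Z_eff) and falls down a group (larger shell), subject to the usual subshell exceptions.
Valence configurations: Be⁺ [He]2s¹, C⁺ [He]2s²2p¹, N⁺ [He]2s²2p², Mg⁺ [Ne]3s¹, Ca⁺ [Ar]4s¹.
Approximate IE_2 values (kJ/mol): Be 1757, C 2353, N 2856, Mg 1451, Ca 1145.
So the second ionization energies run Ca < Mg < Be < C < N.

N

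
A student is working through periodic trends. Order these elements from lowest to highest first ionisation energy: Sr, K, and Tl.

K < Sr < Tl

K is in period 4, group 1; Sr is in period 5, group 2; Tl is in period 6, group 13.
Removing the outermost electron gets harder across a period and easier down a group.
These sit on a diagonal, where the across-period and down-group effects partly cancel.
Sr > K: period and group pull opposite ways; the across-period shift dominates (550 vs 419 kJ/mol).
Tl > Sr: the two effects oppose for this pair; the across-period effect wins (589 vs 550 kJ/mol).
For reference (kJ/mol): K 419, Sr 550, Tl 589.
So from lowest to highest: K < Sr < Tl.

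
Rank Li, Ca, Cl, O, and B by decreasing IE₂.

Li, O, B, Cl, Ca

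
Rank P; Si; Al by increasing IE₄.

Si, P, Al

The fourth ionization energy removes an electron from the +3 ion. For each element: P³⁺ still has 2 valence electrons; Si³⁺ still has 1 valence electron; Al³⁺ is the bare [Ne] core.
Core electrons are held far more tightly than valence electrons, so Al tops the IE_4 order.
Valence configurations: P³⁺ [Ne]3s², Si³⁺ [Ne]3s¹.
Tabulated IE_4 (kJ/mol): P 4964, Si 4356, Al 11577.
Hence IE_4: Si < P < Al.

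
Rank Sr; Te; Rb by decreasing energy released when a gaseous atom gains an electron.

Te > Rb > Sr

Rb is in period 5, group 1; Sr is in period 5, group 2; Te is in period 5, group 16.
EA tends to increase across a period and decrease down a group, though the pattern is less regular than for IE or radius.
All lie in period 5; the across-period trend (electron affinity increases left to right) applies, with the exception below.
Note the exception: Rb has a higher electron affinity than Sr, contrary to the simple trend — adding an electron to Sr (ns²) has to open a new, higher-energy np subshell, which is unfavourable.
Approximate values (kJ/mol): Rb 47, Sr 5, Te 190.
So from highest to lowest: Te > Rb > Sr.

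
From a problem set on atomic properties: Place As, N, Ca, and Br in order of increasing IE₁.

Ca < As < Br < N

N is in period 2, group 15; Ca is in period 4, group 2; As is in period 4, group 15; Br is in period 4, group 17.
First ionization energy rises across a period (greater Z_eff holds electrons more tightly) and falls down a group (valence electrons are farther from the nucleus).
These span different periods and groups, so the two trends combine.
As > Ca: As lies to the right of Ca in period 4, so the across-period effect alone puts As higher.
Br > As: Br lies to the right of As in period 4, so the across-period effect alone puts Br higher.
N > Br: period and group pull opposite ways; the down-group shift dominates (1402 vs 1140 kJ/mol).
Approximate values (kJ/mol): N 1402, Ca 590, As 947, Br 1140.
So from lowest to highest: Ca < As < Br < N.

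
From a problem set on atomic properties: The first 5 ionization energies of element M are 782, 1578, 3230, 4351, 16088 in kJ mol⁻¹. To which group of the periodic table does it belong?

Look for the largest jump between consecutive ionization energies: IE5/IE4 ≈ 3.7, far larger than any earlier ratio.
That jump marks the point where a core electron is being removed. So the atom has 4 valence electrons.
A main-group element with 4 valence electrons is in group 14.

Group 14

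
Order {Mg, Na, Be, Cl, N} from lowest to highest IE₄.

Cl, N, Na, Mg, Be

After 3 electrons have been removed, what remains? Mg³⁺ is already 1 electron into the core; Na³⁺ is already 2 electrons into the core; Be³⁺ is already 1 electron into the core; Cl³⁺ still has 4 valence electrons; N³⁺ still has 2 valence electrons.
Core electrons are held far more tightly than valence electrons, so Na, Mg and Be top the IE_4 order.
Valence configurations: Cl³⁺ [Ne]3s²3p², N³⁺ [He]2s².
Tabulated IE_4 (kJ/mol): Mg 10543, Na 9543, Be 21007, Cl 5159, N 7475.
Overall IE_4 order: Cl < N < Na < Mg < Be.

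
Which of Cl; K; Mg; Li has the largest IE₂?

The second ionization energy removes an electron from the +1 ion. For each element: Cl⁺ still has 6 valence electrons; K⁺ is the bare [Ar] core; Mg⁺ still has 1 valence electron; Li⁺ is the bare [He] core.
Pulling an electron out of a noble-gas core costs far more than removing a remaining valence electron, so K and Li sit at the high end of IE_2.
Valence configurations: Cl⁺ [Ne]3s²3p⁴, Mg⁺ [Ne]3s¹.
The numbers (kJ/mol): Cl 2298, K 3052, Mg 1451, Li 7298.
Hence IE_2: Mg < Cl < K < Li.

Li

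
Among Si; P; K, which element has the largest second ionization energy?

K

The second ionization energy removes an electron from the +1 ion. For each element: Si⁺ still has 3 valence electrons; P⁺ still has 4 valence electrons; K⁺ is the bare [Ar] core.
Pulling an electron out of a noble-gas core costs far more than removing a remaining valence electron, so K sits at the high end of IE_2.
Valence configurations: Si⁺ [Ne]3s²3p¹, P⁺ [Ne]3s²3p².
Approximate IE_2 values (kJ/mol): Si 1577, P 1907, K 3052.
Putting it together, IE_2: Si < P < K.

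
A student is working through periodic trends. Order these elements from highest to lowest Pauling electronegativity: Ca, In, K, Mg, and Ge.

Ge > In > Mg > Ca > K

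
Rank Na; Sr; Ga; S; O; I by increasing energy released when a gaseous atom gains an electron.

Sr < Ga < Na < O < S < I

Atoms with high Z_eff and room in the valence shell (especially the halogens) have the most exothermic electron affinities.
Here both period and group differ, so the two effects have to be weighed against each other.
Ga > Sr: both effects reinforce here, so Ga is clearly the higher of the two.
Na > Ga: period and group pull opposite ways; the down-group shift dominates (53 vs 29 kJ/mol).
O > Na: both effects reinforce here, so O is clearly the higher of the two.
S > O: this pair runs against the simple trend — see the exception note.
I > S: period and group pull opposite ways; the across-period shift dominates (295 vs 200 kJ/mol).
Note the exception: S has a higher electron affinity than O, contrary to the simple trend — the compact 2p subshell of O repels the added electron more than S's larger 3p does.
Approximate values (kJ/mol): O 141, Na 53, S 200, Ga 29, Sr 5, I 295.
So from lowest to highest: Sr < Ga < Na < O < S < I.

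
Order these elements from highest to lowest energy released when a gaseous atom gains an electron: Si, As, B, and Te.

Te > Si > As > B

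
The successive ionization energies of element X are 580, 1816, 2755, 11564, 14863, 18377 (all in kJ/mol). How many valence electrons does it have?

Look for the largest jump between consecutive ionization energies: IE4/IE3 ≈ 4.2, far larger than any earlier ratio.
That jump marks the point where a core electron is being removed. So the atom has 3 valence electrons.

3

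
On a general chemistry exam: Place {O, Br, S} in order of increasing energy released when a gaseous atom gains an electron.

O, S, Br

O is in period 2, group 16; S is in period 3, group 16; Br is in period 4, group 17.
Atoms with high Z_eff and room in the valence shell (especially the halogens) have the most exothermic electron affinities.
These span different periods and groups, so the two trends combine.
S > O: this pair runs against the simple trend — see the exception note.
Br > S: period and group pull opposite ways; the across-period shift dominates (325 vs 200 kJ/mol).
Note the exception: S has a higher electron affinity than O, contrary to the simple trend — the compact 2p subshell of O repels the added electron more than S's larger 3p does.
Approximate values (kJ/mol): O 141, S 200, Br 325.
So from lowest to highest: O < S < Br.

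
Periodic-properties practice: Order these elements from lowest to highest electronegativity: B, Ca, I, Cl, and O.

Atoms toward the upper right of the periodic table pull bonding electrons most strongly.
Neither a single period nor a single group — weigh both effects.
B > Ca: both effects reinforce here, so B is clearly the higher of the two.
I > B: the two effects oppose for this pair; the across-period effect wins (2.66 vs 2.04).
Cl > I: Cl sits above I in group 17, so the down-group effect alone puts Cl higher.
O > Cl: period and group pull opposite ways; the down-group shift dominates (3.44 vs 3.16).
For reference (Pauling): B 2.04, O 3.44, Cl 3.16, Ca 1.00, I 2.66.
So from lowest to highest: Ca < B < I < Cl < O.

Ca < B < I < Cl < O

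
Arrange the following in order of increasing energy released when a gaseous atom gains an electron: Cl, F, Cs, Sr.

Sr < Cs < F < Cl

F is in period 2, group 17; Cl is in period 3, group 17; Sr is in period 5, group 2; Cs is in period 6, group 1.
Atoms with high Z_eff and room in the valence shell (especially the halogens) have the most exothermic electron affinities.
Neither a single period nor a single group — weigh both effects.
Cs > Sr: this pair runs against the simple trend — see the exception note.
F > Cs: both effects reinforce here, so F is clearly the higher of the two.
Cl > F: this pair runs against the simple trend — see the exception note.
Note the exception: Cs has a higher electron affinity than Sr, contrary to the simple trend — adding an electron to Sr (ns²) has to open a new, higher-energy np subshell, which is unfavourable.
Note the exception: Cl has a higher electron affinity than F, contrary to the simple trend — F's small 2p subshell makes the incoming electron feel strong e⁻–e⁻ repulsion, so Cl actually releases more energy on gaining an electron.
Tabulated electron affinity (kJ/mol): F 328, Cl 349, Sr 5, Cs 46.
So from lowest to highest: Sr < Cs < F < Cl.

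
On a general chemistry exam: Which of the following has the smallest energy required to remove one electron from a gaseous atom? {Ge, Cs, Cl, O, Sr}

Cs

O is in period 2, group 16; Cl is in period 3, group 17; Ge is in period 4, group 14; Sr is in period 5, group 2; Cs is in period 6, group 1.
Across a period the outer electron is held more tightly (higher IE₁); down a group it sits in a higher shell, more shielded, and comes off more easily.
Neither a single period nor a single group — weigh both effects.
Sr > Cs: both effects reinforce here, so Sr is clearly the higher of the two.
Ge > Sr: relative to Sr, both the across-period and down-group shifts push Ge's first ionization energy up.
Cl > Ge: relative to Ge, both the across-period and down-group shifts push Cl's first ionization energy up.
O > Cl: period and group pull opposite ways; the down-group shift dominates (1314 vs 1251 kJ/mol).
For reference (kJ/mol): O 1314, Cl 1251, Ge 762, Sr 550, Cs 376.
The smallest energy required to remove one electron from a gaseous atom among these belongs to Cs.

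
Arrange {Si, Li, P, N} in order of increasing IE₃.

The third ionization energy removes an electron from the +2 ion. For each element: Si²⁺ still has 2 valence electrons; Li²⁺ is already 1 electron into the core; P²⁺ still has 3 valence electrons; N²⁺ still has 3 valence electrons.
Breaking into a closed-shell core is much more expensive than removing a leftover valence electron — Li has the largest IE_3 here.
Valence configurations: Si²⁺ [Ne]3s², P²⁺ [Ne]3s²3p¹, N²⁺ [He]2s²2p¹.
P²⁺ loses a lone 3p electron whereas Si²⁺ must break into a filled 3s² pair, so IE_3(Si) > IE_3(P) even though P has the higher nuclear charge.
The numbers (kJ/mol): Si 3232, Li 11815, P 2914, N 4578.
Putting it together, IE_3: P < Si < N < Li.

P, Si, N, Li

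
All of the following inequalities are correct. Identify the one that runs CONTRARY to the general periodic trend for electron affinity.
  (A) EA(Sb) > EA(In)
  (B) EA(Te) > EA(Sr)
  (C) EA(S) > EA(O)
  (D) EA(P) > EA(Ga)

(C)

The general trend: electron affinity increases across a period and decreases down a group.
(A) Sb (period 5, group 15) vs In (period 5, group 13): the stated order agrees with the simple trend.
(B) Te (period 5, group 16) vs Sr (period 5, group 2): the stated order agrees with the simple trend.
(C) S (period 3, group 16) vs O (period 2, group 16): the stated order contradicts the simple trend.
(D) P (period 3, group 15) vs Ga (period 4, group 13): the stated order agrees with the simple trend.
The exception is (C): the compact 2p subshell of O repels the added electron more than S's larger 3p does.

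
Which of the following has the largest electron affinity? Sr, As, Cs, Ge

Ge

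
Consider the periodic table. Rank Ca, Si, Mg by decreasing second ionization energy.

Si > Mg > Ca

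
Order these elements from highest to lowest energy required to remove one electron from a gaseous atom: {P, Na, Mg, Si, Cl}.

Cl > P > Si > Mg > Na

Na is in period 3, group 1; Mg is in period 3, group 2; Si is in period 3, group 14; P is in period 3, group 15; Cl is in period 3, group 17.
Across a period the outer electron is held more tightly (higher IE₁); down a group it sits in a higher shell, more shielded, and comes off more easily.
All lie in period 3, so first ionization energy increases left to right.
So from highest to lowest: Cl > P > Si > Mg > Na.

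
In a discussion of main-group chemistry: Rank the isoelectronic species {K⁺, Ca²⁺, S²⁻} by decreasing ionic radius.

S²⁻ > K⁺ > Ca²⁺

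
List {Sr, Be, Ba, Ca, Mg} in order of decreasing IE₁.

Be > Mg > Ca > Sr > Ba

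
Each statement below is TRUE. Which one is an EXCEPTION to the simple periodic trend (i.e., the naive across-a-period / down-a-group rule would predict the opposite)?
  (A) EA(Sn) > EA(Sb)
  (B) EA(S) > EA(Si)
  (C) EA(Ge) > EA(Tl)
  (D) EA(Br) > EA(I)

The general trend: electron affinity increases across a period and decreases down a group.
(A) Sn (period 5, group 14) vs Sb (period 5, group 15): the stated order contradicts the simple trend.
(B) S (period 3, group 16) vs Si (period 3, group 14): the stated order agrees with the simple trend.
(C) Ge (period 4, group 14) vs Tl (period 6, group 13): the stated order agrees with the simple trend.
(D) Br (period 4, group 17) vs I (period 5, group 17): the stated order agrees with the simple trend.
The exception is (A): adding an electron to Sb's half-filled 5p³ is unfavourable, so Sn has the more exothermic EA.

(A)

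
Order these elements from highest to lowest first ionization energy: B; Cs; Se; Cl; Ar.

Removing the outermost electron gets harder across a period and easier down a group.
Neither a single period nor a single group — weigh both effects.
B > Cs: both effects reinforce here, so B is clearly the higher of the two.
Se > B: period and group pull opposite ways; the across-period shift dominates (941 vs 801 kJ/mol).
Cl > Se: relative to Se, both the across-period and down-group shifts push Cl's first ionization energy up.
Ar > Cl: both are in period 3; the period trend gives Ar the larger value.
Approximate values (kJ/mol): B 801, Cl 1251, Ar 1521, Se 941, Cs 376.
So from highest to lowest: Ar > Cl > Se > B > Cs.

Ar > Cl > Se > B > Cs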